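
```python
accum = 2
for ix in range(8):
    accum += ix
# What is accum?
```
Trace:
  accum=2
  accum=2, ix=0
  accum=3, ix=1
  accum=5, ix=2
  accum=8, ix=3
  accum=12, ix=4
  accum=17, ix=5
  accum=23, ix=6
  accum=30, ix=7

Final answer: 30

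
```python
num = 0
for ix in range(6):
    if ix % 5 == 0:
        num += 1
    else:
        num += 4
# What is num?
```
Trace:
  num=0
  num=1, ix=0
  num=5, ix=1
  num=9, ix=2
  num=13, ix=3
  num=17, ix=4
  num=18, ix=5

Final answer: 18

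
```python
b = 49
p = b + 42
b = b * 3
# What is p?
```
Trace:
  b=49
  b=49, p=91
  b=147, p=91

Final answer: 91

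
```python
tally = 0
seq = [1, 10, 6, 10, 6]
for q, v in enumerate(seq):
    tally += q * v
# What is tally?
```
Trace:
  tally=0
  tally=0, q=0, v=1
  tally=10, q=1, v=10
  tally=22, q=2, v=6
  tally=52, q=3, v=10
  tally=76, q=4, v=6

Final answer: 76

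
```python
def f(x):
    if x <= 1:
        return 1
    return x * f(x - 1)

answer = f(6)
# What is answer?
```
Call trace:
f(x=6)
  f(x=5)
    f(x=4)
      f(x=3)
        f(x=2)
          f(x=1)
          -> return 1
        -> return 2
      -> return 6
    -> return 24
  -> return 120
-> return 720

Final answer: 720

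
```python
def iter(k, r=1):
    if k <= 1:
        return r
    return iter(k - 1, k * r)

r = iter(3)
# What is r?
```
Call trace:
iter(k=3, r=1)
  iter(k=2, r=3)
    iter(k=1, r=6)
    -> return 6
  -> return 6
-> return 6

Final answer: 6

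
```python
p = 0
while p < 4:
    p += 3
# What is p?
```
Trace:
  p=0
  p=3
  p=6

Final answer: 6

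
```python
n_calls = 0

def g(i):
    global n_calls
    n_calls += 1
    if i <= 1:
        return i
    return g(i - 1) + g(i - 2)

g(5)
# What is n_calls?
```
Call trace (a repeated sub-call is expanded the first time; later identical calls just restate its return value):
g(i=5)
  g(i=4)
    g(i=3)
      g(i=2)
        g(i=1)
        -> return 1
        g(i=0)
        -> return 0
      -> return 1
      g(i=1)
      -> return 1
    -> return 2
    g(i=2) -> return 1  (same call as traced above)
  -> return 3
  g(i=3) -> return 2  (same call as traced above)
-> return 5

n_calls is incremented once per call, so count the calls in each subtree. Let C(i) = number of calls made by g(i).
C(0) = C(1) = 1 (base case, no recursion); C(i) = 1 + C(i - 1) + C(i - 2) otherwise.
C(2) = 1 + C(1) + C(0) = 1 + 1 + 1 = 3
C(3) = 1 + C(2) + C(1) = 1 + 3 + 1 = 5
C(4) = 1 + C(3) + C(2) = 1 + 5 + 3 = 9
C(5) = 1 + C(4) + C(3) = 1 + 9 + 5 = 15
n_calls = C(5) = 15

Final answer: 15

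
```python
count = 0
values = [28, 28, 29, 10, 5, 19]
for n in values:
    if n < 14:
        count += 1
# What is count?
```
Trace:
  count=0
  count=0, n=28
  count=0, n=28
  count=0, n=29
  count=1, n=10
  count=2, n=5
  count=2, n=19

Final answer: 2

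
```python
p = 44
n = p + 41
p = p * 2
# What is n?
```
Trace:
  p=44
  p=44, n=85
  p=88, n=85

Final answer: 85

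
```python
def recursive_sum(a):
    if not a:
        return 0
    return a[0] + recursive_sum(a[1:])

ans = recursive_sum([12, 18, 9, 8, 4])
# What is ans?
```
Call trace:
recursive_sum(a=[12, 18, 9, 8, 4])
  recursive_sum(a=[18, 9, 8, 4])
    recursive_sum(a=[9, 8, 4])
      recursive_sum(a=[8, 4])
        recursive_sum(a=[4])
          recursive_sum(a=[])
          -> return 0
        -> return 4
      -> return 12
    -> return 21
  -> return 39
-> return 51

Final answer: 51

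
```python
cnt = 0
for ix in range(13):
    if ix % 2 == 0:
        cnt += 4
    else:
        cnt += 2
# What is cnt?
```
Trace:
  cnt=0
  cnt=4, ix=0
  cnt=6, ix=1
  cnt=10, ix=2
  cnt=12, ix=3
  cnt=16, ix=4
  cnt=18, ix=5
  cnt=22, ix=6
  cnt=24, ix=7
  cnt=28, ix=8
  cnt=30, ix=9
  cnt=34, ix=10
  cnt=36, ix=11
  cnt=40, ix=12

Final answer: 40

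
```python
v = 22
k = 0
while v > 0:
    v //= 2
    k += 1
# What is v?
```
Trace:
  v=22
  v=22, k=0
  v=11, k=1
  v=5, k=2
  v=2, k=3
  v=1, k=4
  v=0, k=5

Final answer: 0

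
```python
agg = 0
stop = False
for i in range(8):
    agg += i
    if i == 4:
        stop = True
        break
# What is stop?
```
Trace:
  agg=0
  agg=0, stop=False
  agg=0, stop=False, i=0
  agg=1, stop=False, i=1
  agg=3, stop=False, i=2
  agg=6, stop=False, i=3
  agg=10, stop=True, i=4

Final answer: True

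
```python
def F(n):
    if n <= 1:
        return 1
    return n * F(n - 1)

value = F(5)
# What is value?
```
Call trace:
F(n=5)
  F(n=4)
    F(n=3)
      F(n=2)
        F(n=1)
        -> return 1
      -> return 2
    -> return 6
  -> return 24
-> return 120

Final answer: 120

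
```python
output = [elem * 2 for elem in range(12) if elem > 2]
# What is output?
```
Trace:
  elem=0
  elem=1
  elem=2
  elem=3
  elem=4
  elem=5
  elem=6
  elem=7
  elem=8
  elem=9
  elem=10
  elem=11
  output=[6, 8, 10, 12, 14, 16, 18, 20, 22]

Final answer: [6, 8, 10, 12, 14, 16, 18, 20, 22]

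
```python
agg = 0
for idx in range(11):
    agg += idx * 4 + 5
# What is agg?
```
Trace:
  agg=0
  agg=5, idx=0
  agg=14, idx=1
  agg=27, idx=2
  agg=44, idx=3
  agg=65, idx=4
  agg=90, idx=5
  agg=119, idx=6
  agg=152, idx=7
  agg=189, idx=8
  agg=230, idx=9
  agg=275, idx=10

Final answer: 275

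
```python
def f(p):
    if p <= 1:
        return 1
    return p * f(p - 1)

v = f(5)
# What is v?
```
Call trace:
f(p=5)
  f(p=4)
    f(p=3)
      f(p=2)
        f(p=1)
        -> return 1
      -> return 2
    -> return 6
  -> return 24
-> return 120

Final answer: 120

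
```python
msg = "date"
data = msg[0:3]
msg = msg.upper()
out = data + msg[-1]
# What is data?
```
Trace:
  msg='date'
  msg='date', data='dat'
  msg='DATE', data='dat'
  msg='DATE', data='dat', out='datE'

Final answer: 'dat'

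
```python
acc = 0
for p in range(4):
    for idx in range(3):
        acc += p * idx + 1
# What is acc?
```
Trace:
  acc=0
  acc=1, p=0, idx=0
  acc=2, p=0, idx=1
  acc=3, p=0, idx=2
  acc=4, p=1, idx=0
  acc=6, p=1, idx=1
  acc=9, p=1, idx=2
  acc=10, p=2, idx=0
  acc=13, p=2, idx=1
  acc=18, p=2, idx=2
  acc=19, p=3, idx=0
  acc=23, p=3, idx=1
  acc=30, p=3, idx=2

Final answer: 30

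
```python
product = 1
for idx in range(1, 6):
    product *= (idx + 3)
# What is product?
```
Trace:
  product=1
  product=4, idx=1
  product=20, idx=2
  product=120, idx=3
  product=840, idx=4
  product=6720, idx=5

Final answer: 6720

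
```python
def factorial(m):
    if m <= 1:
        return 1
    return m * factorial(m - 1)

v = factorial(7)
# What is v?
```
Call trace:
factorial(m=7)
  factorial(m=6)
    factorial(m=5)
      factorial(m=4)
        factorial(m=3)
          factorial(m=2)
            factorial(m=1)
            -> return 1
          -> return 2
        -> return 6
      -> return 24
    -> return 120
  -> return 720
-> return 5040

Final answer: 5040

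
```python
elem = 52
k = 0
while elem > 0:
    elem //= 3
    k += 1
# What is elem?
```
Trace:
  elem=52
  elem=52, k=0
  elem=17, k=1
  elem=5, k=2
  elem=1, k=3
  elem=0, k=4

Final answer: 0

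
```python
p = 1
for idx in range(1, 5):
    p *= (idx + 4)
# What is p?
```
Trace:
  p=1
  p=5, idx=1
  p=30, idx=2
  p=210, idx=3
  p=1680, idx=4

Final answer: 1680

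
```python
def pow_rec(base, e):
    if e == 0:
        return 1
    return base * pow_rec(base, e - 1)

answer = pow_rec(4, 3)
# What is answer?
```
Call trace:
pow_rec(base=4, e=3)
  pow_rec(base=4, e=2)
    pow_rec(base=4, e=1)
      pow_rec(base=4, e=0)
      -> return 1
    -> return 4
  -> return 16
-> return 64

Final answer: 64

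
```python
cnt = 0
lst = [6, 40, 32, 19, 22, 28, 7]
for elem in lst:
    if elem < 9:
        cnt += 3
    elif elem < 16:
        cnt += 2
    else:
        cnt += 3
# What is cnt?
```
Trace:
  cnt=0
  cnt=3, elem=6
  cnt=6, elem=40
  cnt=9, elem=32
  cnt=12, elem=19
  cnt=15, elem=22
  cnt=18, elem=28
  cnt=21, elem=7

Final answer: 21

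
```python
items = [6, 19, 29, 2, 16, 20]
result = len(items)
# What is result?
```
Trace:
  items=[6, 19, 29, 2, 16, 20]
  items=[6, 19, 29, 2, 16, 20], result=6

Final answer: 6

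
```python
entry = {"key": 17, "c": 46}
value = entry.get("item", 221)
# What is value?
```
Trace:
  entry={'key': 17, 'c': 46}
  entry={'key': 17, 'c': 46}, value=221

Final answer: 221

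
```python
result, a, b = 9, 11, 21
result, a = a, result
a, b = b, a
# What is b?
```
Trace:
  result=9, a=11, b=21
  result=11, a=9, b=21
  result=11, a=21, b=9

Final answer: 9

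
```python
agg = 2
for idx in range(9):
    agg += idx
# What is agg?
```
Trace:
  agg=2
  agg=2, idx=0
  agg=3, idx=1
  agg=5, idx=2
  agg=8, idx=3
  agg=12, idx=4
  agg=17, idx=5
  agg=23, idx=6
  agg=30, idx=7
  agg=38, idx=8

Final answer: 38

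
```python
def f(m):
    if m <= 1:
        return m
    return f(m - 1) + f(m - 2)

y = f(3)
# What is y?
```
Call trace:
f(m=3)
  f(m=2)
    f(m=1)
    -> return 1
    f(m=0)
    -> return 0
  -> return 1
  f(m=1)
  -> return 1
-> return 2

Final answer: 2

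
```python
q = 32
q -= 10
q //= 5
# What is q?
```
Trace:
  q=32
  q=22
  q=4

Final answer: 4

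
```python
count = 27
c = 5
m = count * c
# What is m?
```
Trace:
  count=27
  count=27, c=5
  count=27, c=5, m=135

Final answer: 135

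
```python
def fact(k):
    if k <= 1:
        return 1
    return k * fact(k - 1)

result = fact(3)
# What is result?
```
Call trace:
fact(k=3)
  fact(k=2)
    fact(k=1)
    -> return 1
  -> return 2
-> return 6

Final answer: 6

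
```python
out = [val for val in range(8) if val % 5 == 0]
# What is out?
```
Trace:
  val=0
  val=1
  val=2
  val=3
  val=4
  val=5
  val=6
  val=7
  out=[0, 5]

Final answer: [0, 5]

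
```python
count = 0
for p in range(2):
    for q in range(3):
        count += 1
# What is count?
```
Trace:
  count=0
  count=1, p=0, q=0
  count=2, p=0, q=1
  count=3, p=0, q=2
  count=4, p=1, q=0
  count=5, p=1, q=1
  count=6, p=1, q=2

Final answer: 6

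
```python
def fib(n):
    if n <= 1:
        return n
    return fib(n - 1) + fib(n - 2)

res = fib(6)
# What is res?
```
Call trace (a repeated sub-call is expanded the first time; later identical calls just restate its return value):
fib(n=6)
  fib(n=5)
    fib(n=4)
      fib(n=3)
        fib(n=2)
          fib(n=1)
          -> return 1
          fib(n=0)
          -> return 0
        -> return 1
        fib(n=1)
        -> return 1
      -> return 2
      fib(n=2) -> return 1  (same call as traced above)
    -> return 3
    fib(n=3) -> return 2  (same call as traced above)
  -> return 5
  fib(n=4) -> return 3  (same call as traced above)
-> return 8

Final answer: 8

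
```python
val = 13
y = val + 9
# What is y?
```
Trace:
  val=13
  val=13, y=22

Final answer: 22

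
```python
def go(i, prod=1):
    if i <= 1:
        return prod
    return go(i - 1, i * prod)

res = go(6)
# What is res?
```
Call trace:
go(i=6, prod=1)
  go(i=5, prod=6)
    go(i=4, prod=30)
      go(i=3, prod=120)
        go(i=2, prod=360)
          go(i=1, prod=720)
          -> return 720
        -> return 720
      -> return 720
    -> return 720
  -> return 720
-> return 720

Final answer: 720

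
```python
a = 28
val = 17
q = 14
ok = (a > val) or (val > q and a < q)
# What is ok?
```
Trace:
  a=28
  a=28, val=17
  a=28, val=17, q=14
  a=28, val=17, q=14, ok=True

Final answer: True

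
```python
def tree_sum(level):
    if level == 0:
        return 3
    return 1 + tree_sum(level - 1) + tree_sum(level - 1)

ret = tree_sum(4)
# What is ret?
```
Call trace (a repeated sub-call is expanded the first time; later identical calls just restate its return value):
tree_sum(level=4)
  tree_sum(level=3)
    tree_sum(level=2)
      tree_sum(level=1)
        tree_sum(level=0)
        -> return 3
        tree_sum(level=0)
        -> return 3
      -> return 7
      tree_sum(level=1) -> return 7  (same call as traced above)
    -> return 15
    tree_sum(level=2) -> return 15  (same call as traced above)
  -> return 31
  tree_sum(level=3) -> return 31  (same call as traced above)
-> return 63

Final answer: 63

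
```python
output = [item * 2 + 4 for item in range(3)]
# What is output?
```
Trace:
  item=0
  item=1
  item=2
  output=[4, 6, 8]

Final answer: [4, 6, 8]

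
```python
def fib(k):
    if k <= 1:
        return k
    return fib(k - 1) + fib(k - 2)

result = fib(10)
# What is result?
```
Call trace (a repeated sub-call is expanded the first time; later identical calls just restate its return value):
fib(k=10)
  fib(k=9)
    fib(k=8)
      fib(k=7)
        fib(k=6)
          fib(k=5)
            fib(k=4)
              fib(k=3)
                fib(k=2)
                  fib(k=1)
                  -> return 1
                  fib(k=0)
                  -> return 0
                -> return 1
                fib(k=1)
                -> return 1
              -> return 2
              fib(k=2) -> return 1  (same call as traced above)
            -> return 3
            fib(k=3) -> return 2  (same call as traced above)
          -> return 5
          fib(k=4) -> return 3  (same call as traced above)
        -> return 8
        fib(k=5) -> return 5  (same call as traced above)
      -> return 13
      fib(k=6) -> return 8  (same call as traced above)
    -> return 21
    fib(k=7) -> return 13  (same call as traced above)
  -> return 34
  fib(k=8) -> return 21  (same call as traced above)
-> return 55

Final answer: 55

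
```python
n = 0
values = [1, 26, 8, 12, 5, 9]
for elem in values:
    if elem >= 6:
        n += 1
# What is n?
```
Trace:
  n=0
  n=0, elem=1
  n=1, elem=26
  n=2, elem=8
  n=3, elem=12
  n=3, elem=5
  n=4, elem=9

Final answer: 4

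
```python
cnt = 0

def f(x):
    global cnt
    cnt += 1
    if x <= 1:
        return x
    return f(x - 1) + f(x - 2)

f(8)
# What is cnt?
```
Call trace (a repeated sub-call is expanded the first time; later identical calls just restate its return value):
f(x=8)
  f(x=7)
    f(x=6)
      f(x=5)
        f(x=4)
          f(x=3)
            f(x=2)
              f(x=1)
              -> return 1
              f(x=0)
              -> return 0
            -> return 1
            f(x=1)
            -> return 1
          -> return 2
          f(x=2) -> return 1  (same call as traced above)
        -> return 3
        f(x=3) -> return 2  (same call as traced above)
      -> return 5
      f(x=4) -> return 3  (same call as traced above)
    -> return 8
    f(x=5) -> return 5  (same call as traced above)
  -> return 13
  f(x=6) -> return 8  (same call as traced above)
-> return 21

cnt is incremented once per call, so count the calls in each subtree. Let C(x) = number of calls made by f(x).
C(0) = C(1) = 1 (base case, no recursion); C(x) = 1 + C(x - 1) + C(x - 2) otherwise.
C(2) = 1 + C(1) + C(0) = 1 + 1 + 1 = 3
C(3) = 1 + C(2) + C(1) = 1 + 3 + 1 = 5
C(4) = 1 + C(3) + C(2) = 1 + 5 + 3 = 9
C(5) = 1 + C(4) + C(3) = 1 + 9 + 5 = 15
C(6) = 1 + C(5) + C(4) = 1 + 15 + 9 = 25
C(7) = 1 + C(6) + C(5) = 1 + 25 + 15 = 41
C(8) = 1 + C(7) + C(6) = 1 + 41 + 25 = 67
cnt = C(8) = 67

Final answer: 67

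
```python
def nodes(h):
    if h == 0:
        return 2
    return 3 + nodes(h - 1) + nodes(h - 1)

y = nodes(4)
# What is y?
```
Call trace (a repeated sub-call is expanded the first time; later identical calls just restate its return value):
nodes(h=4)
  nodes(h=3)
    nodes(h=2)
      nodes(h=1)
        nodes(h=0)
        -> return 2
        nodes(h=0)
        -> return 2
      -> return 7
      nodes(h=1) -> return 7  (same call as traced above)
    -> return 17
    nodes(h=2) -> return 17  (same call as traced above)
  -> return 37
  nodes(h=3) -> return 37  (same call as traced above)
-> return 77

Final answer: 77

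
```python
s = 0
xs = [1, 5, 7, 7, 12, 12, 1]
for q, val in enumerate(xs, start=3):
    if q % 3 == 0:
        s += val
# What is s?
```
Trace:
  s=0
  s=1, q=3, val=1
  s=1, q=4, val=5
  s=1, q=5, val=7
  s=8, q=6, val=7
  s=8, q=7, val=12
  s=8, q=8, val=12
  s=9, q=9, val=1

Final answer: 9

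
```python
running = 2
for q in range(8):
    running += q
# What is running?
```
Trace:
  running=2
  running=2, q=0
  running=3, q=1
  running=5, q=2
  running=8, q=3
  running=12, q=4
  running=17, q=5
  running=23, q=6
  running=30, q=7

Final answer: 30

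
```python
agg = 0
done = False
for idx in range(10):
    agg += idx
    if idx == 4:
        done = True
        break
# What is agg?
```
Trace:
  agg=0
  agg=0, done=False
  agg=0, done=False, idx=0
  agg=1, done=False, idx=1
  agg=3, done=False, idx=2
  agg=6, done=False, idx=3
  agg=10, done=True, idx=4

Final answer: 10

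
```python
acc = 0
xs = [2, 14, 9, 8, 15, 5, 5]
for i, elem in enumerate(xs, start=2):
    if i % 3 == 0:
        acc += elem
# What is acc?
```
Trace:
  acc=0
  acc=0, i=2, elem=2
  acc=14, i=3, elem=14
  acc=14, i=4, elem=9
  acc=14, i=5, elem=8
  acc=29, i=6, elem=15
  acc=29, i=7, elem=5
  acc=29, i=8, elem=5

Final answer: 29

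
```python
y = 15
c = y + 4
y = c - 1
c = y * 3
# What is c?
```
Trace:
  y=15
  y=15, c=19
  y=18, c=19
  y=18, c=54

Final answer: 54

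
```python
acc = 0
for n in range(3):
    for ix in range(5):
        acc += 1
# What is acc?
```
Trace:
  acc=0
  acc=1, n=0, ix=0
  acc=2, n=0, ix=1
  acc=3, n=0, ix=2
  acc=4, n=0, ix=3
  acc=5, n=0, ix=4
  acc=6, n=1, ix=0
  acc=7, n=1, ix=1
  acc=8, n=1, ix=2
  acc=9, n=1, ix=3
  acc=10, n=1, ix=4
  acc=11, n=2, ix=0
  acc=12, n=2, ix=1
  acc=13, n=2, ix=2
  acc=14, n=2, ix=3
  acc=15, n=2, ix=4

Final answer: 15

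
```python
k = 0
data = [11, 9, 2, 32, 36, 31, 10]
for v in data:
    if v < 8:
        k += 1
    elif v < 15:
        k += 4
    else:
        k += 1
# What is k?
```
Trace:
  k=0
  k=4, v=11
  k=8, v=9
  k=9, v=2
  k=10, v=32
  k=11, v=36
  k=12, v=31
  k=16, v=10

Final answer: 16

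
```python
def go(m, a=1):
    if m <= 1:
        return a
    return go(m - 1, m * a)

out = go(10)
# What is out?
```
Call trace:
go(m=10, a=1)
  go(m=9, a=10)
    go(m=8, a=90)
      go(m=7, a=720)
        go(m=6, a=5040)
          go(m=5, a=30240)
            go(m=4, a=151200)
              go(m=3, a=604800)
                go(m=2, a=1814400)
                  go(m=1, a=3628800)
                  -> return 3628800
                -> return 3628800
              -> return 3628800
            -> return 3628800
          -> return 3628800
        -> return 3628800
      -> return 3628800
    -> return 3628800
  -> return 3628800
-> return 3628800

Final answer: 3628800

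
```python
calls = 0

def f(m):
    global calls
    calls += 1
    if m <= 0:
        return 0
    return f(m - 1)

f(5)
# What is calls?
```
Call trace:
f(m=5)
  f(m=4)
    f(m=3)
      f(m=2)
        f(m=1)
          f(m=0)
          -> return 0
        -> return 0
      -> return 0
    -> return 0
  -> return 0
-> return 0

calls is incremented once per call. f is entered once for each m = 5, 4, 3, 2, 1, 0 (the m <= 0 call returns without recursing), i.e. 5 + 1 calls.
calls = 6

Final answer: 6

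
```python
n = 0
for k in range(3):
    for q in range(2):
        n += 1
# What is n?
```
Trace:
  n=0
  n=1, k=0, q=0
  n=2, k=0, q=1
  n=3, k=1, q=0
  n=4, k=1, q=1
  n=5, k=2, q=0
  n=6, k=2, q=1

Final answer: 6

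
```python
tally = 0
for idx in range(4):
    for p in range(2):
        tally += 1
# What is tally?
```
Trace:
  tally=0
  tally=1, idx=0, p=0
  tally=2, idx=0, p=1
  tally=3, idx=1, p=0
  tally=4, idx=1, p=1
  tally=5, idx=2, p=0
  tally=6, idx=2, p=1
  tally=7, idx=3, p=0
  tally=8, idx=3, p=1

Final answer: 8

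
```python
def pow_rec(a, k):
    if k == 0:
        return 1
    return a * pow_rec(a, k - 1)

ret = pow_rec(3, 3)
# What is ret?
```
Call trace:
pow_rec(a=3, k=3)
  pow_rec(a=3, k=2)
    pow_rec(a=3, k=1)
      pow_rec(a=3, k=0)
      -> return 1
    -> return 3
  -> return 9
-> return 27

Final answer: 27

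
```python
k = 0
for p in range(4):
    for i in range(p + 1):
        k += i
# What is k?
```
Trace:
  k=0
  k=0, p=0, i=0
  k=0, p=1, i=0
  k=1, p=1, i=1
  k=1, p=2, i=0
  k=2, p=2, i=1
  k=4, p=2, i=2
  k=4, p=3, i=0
  k=5, p=3, i=1
  k=7, p=3, i=2
  k=10, p=3, i=3

Final answer: 10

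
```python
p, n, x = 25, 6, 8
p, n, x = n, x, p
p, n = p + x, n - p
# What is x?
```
Trace:
  p=25, n=6, x=8
  p=6, n=8, x=25
  p=31, n=2, x=25

Final answer: 25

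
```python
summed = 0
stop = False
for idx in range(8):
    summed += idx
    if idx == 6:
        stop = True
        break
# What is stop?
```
Trace:
  summed=0
  summed=0, stop=False
  summed=0, stop=False, idx=0
  summed=1, stop=False, idx=1
  summed=3, stop=False, idx=2
  summed=6, stop=False, idx=3
  summed=10, stop=False, idx=4
  summed=15, stop=False, idx=5
  summed=21, stop=True, idx=6

Final answer: True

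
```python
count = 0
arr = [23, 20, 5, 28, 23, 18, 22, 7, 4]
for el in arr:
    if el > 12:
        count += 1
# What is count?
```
Trace:
  count=0
  count=1, el=23
  count=2, el=20
  count=2, el=5
  count=3, el=28
  count=4, el=23
  count=5, el=18
  count=6, el=22
  count=6, el=7
  count=6, el=4

Final answer: 6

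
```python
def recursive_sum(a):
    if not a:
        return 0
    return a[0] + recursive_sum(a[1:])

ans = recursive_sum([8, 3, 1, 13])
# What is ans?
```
Call trace:
recursive_sum(a=[8, 3, 1, 13])
  recursive_sum(a=[3, 1, 13])
    recursive_sum(a=[1, 13])
      recursive_sum(a=[13])
        recursive_sum(a=[])
        -> return 0
      -> return 13
    -> return 14
  -> return 17
-> return 25

Final answer: 25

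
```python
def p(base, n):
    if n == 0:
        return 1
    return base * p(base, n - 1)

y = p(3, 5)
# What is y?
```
Call trace:
p(base=3, n=5)
  p(base=3, n=4)
    p(base=3, n=3)
      p(base=3, n=2)
        p(base=3, n=1)
          p(base=3, n=0)
          -> return 1
        -> return 3
      -> return 9
    -> return 27
  -> return 81
-> return 243

Final answer: 243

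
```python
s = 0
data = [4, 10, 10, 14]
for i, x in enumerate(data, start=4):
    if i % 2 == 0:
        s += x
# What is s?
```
Trace:
  s=0
  s=4, i=4, x=4
  s=4, i=5, x=10
  s=14, i=6, x=10
  s=14, i=7, x=14

Final answer: 14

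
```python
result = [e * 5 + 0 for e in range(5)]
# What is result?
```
Trace:
  e=0
  e=1
  e=2
  e=3
  e=4
  result=[0, 5, 10, 15, 20]

Final answer: [0, 5, 10, 15, 20]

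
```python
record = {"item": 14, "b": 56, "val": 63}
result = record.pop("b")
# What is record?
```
Trace:
  record={'item': 14, 'b': 56, 'val': 63}
  record={'item': 14, 'val': 63}, result=56

Final answer: {'item': 14, 'val': 63}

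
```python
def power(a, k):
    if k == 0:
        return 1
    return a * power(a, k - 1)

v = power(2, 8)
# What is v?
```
Call trace:
power(a=2, k=8)
  power(a=2, k=7)
    power(a=2, k=6)
      power(a=2, k=5)
        power(a=2, k=4)
          power(a=2, k=3)
            power(a=2, k=2)
              power(a=2, k=1)
                power(a=2, k=0)
                -> return 1
              -> return 2
            -> return 4
          -> return 8
        -> return 16
      -> return 32
    -> return 64
  -> return 128
-> return 256

Final answer: 256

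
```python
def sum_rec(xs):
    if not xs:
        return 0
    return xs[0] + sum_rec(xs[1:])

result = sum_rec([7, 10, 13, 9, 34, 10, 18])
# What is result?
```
Call trace:
sum_rec(xs=[7, 10, 13, 9, 34, 10, 18])
  sum_rec(xs=[10, 13, 9, 34, 10, 18])
    sum_rec(xs=[13, 9, 34, 10, 18])
      sum_rec(xs=[9, 34, 10, 18])
        sum_rec(xs=[34, 10, 18])
          sum_rec(xs=[10, 18])
            sum_rec(xs=[18])
              sum_rec(xs=[])
              -> return 0
            -> return 18
          -> return 28
        -> return 62
      -> return 71
    -> return 84
  -> return 94
-> return 101

Final answer: 101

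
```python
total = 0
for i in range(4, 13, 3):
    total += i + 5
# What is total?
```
Trace:
  total=0
  total=9, i=4
  total=21, i=7
  total=36, i=10

Final answer: 36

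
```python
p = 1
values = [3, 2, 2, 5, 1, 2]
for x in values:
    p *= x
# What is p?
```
Trace:
  p=1
  p=3, x=3
  p=6, x=2
  p=12, x=2
  p=60, x=5
  p=60, x=1
  p=120, x=2

Final answer: 120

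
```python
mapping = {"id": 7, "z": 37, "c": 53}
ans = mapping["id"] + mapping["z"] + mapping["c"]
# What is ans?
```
Trace:
  mapping={'id': 7, 'z': 37, 'c': 53}
  mapping={'id': 7, 'z': 37, 'c': 53}, ans=97

Final answer: 97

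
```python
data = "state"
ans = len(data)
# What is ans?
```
Trace:
  data='state'
  data='state', ans=5

Final answer: 5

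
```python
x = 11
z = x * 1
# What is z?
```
Trace:
  x=11
  x=11, z=11

Final answer: 11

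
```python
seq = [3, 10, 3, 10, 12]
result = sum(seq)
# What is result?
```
Trace:
  seq=[3, 10, 3, 10, 12]
  seq=[3, 10, 3, 10, 12], result=38

Final answer: 38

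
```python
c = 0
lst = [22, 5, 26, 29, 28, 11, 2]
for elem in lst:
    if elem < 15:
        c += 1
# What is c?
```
Trace:
  c=0
  c=0, elem=22
  c=1, elem=5
  c=1, elem=26
  c=1, elem=29
  c=1, elem=28
  c=2, elem=11
  c=3, elem=2

Final answer: 3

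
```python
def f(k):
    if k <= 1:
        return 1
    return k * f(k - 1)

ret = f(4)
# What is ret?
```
Call trace:
f(k=4)
  f(k=3)
    f(k=2)
      f(k=1)
      -> return 1
    -> return 2
  -> return 6
-> return 24

Final answer: 24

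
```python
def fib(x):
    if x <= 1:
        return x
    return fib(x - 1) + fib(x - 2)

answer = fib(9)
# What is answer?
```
Call trace (a repeated sub-call is expanded the first time; later identical calls just restate its return value):
fib(x=9)
  fib(x=8)
    fib(x=7)
      fib(x=6)
        fib(x=5)
          fib(x=4)
            fib(x=3)
              fib(x=2)
                fib(x=1)
                -> return 1
                fib(x=0)
                -> return 0
              -> return 1
              fib(x=1)
              -> return 1
            -> return 2
            fib(x=2) -> return 1  (same call as traced above)
          -> return 3
          fib(x=3) -> return 2  (same call as traced above)
        -> return 5
        fib(x=4) -> return 3  (same call as traced above)
      -> return 8
      fib(x=5) -> return 5  (same call as traced above)
    -> return 13
    fib(x=6) -> return 8  (same call as traced above)
  -> return 21
  fib(x=7) -> return 13  (same call as traced above)
-> return 34

Final answer: 34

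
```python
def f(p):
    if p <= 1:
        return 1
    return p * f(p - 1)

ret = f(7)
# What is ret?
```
Call trace:
f(p=7)
  f(p=6)
    f(p=5)
      f(p=4)
        f(p=3)
          f(p=2)
            f(p=1)
            -> return 1
          -> return 2
        -> return 6
      -> return 24
    -> return 120
  -> return 720
-> return 5040

Final answer: 5040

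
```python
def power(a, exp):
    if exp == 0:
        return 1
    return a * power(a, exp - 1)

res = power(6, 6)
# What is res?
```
Call trace:
power(a=6, exp=6)
  power(a=6, exp=5)
    power(a=6, exp=4)
      power(a=6, exp=3)
        power(a=6, exp=2)
          power(a=6, exp=1)
            power(a=6, exp=0)
            -> return 1
          -> return 6
        -> return 36
      -> return 216
    -> return 1296
  -> return 7776
-> return 46656

Final answer: 46656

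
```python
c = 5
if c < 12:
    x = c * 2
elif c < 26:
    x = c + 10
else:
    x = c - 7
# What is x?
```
Trace:
  c=5
  c=5, x=10

Final answer: 10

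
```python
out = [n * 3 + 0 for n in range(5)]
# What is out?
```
Trace:
  n=0
  n=1
  n=2
  n=3
  n=4
  out=[0, 3, 6, 9, 12]

Final answer: [0, 3, 6, 9, 12]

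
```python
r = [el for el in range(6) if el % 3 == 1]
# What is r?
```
Trace:
  el=0
  el=1
  el=2
  el=3
  el=4
  el=5
  r=[1, 4]

Final answer: [1, 4]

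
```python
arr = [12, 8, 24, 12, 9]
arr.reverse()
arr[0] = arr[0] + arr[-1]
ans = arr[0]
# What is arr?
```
Trace:
  arr=[12, 8, 24, 12, 9]
  arr=[9, 12, 24, 8, 12]
  arr=[21, 12, 24, 8, 12]
  arr=[21, 12, 24, 8, 12], ans=21

Final answer: [21, 12, 24, 8, 12]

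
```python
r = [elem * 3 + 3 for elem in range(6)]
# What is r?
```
Trace:
  elem=0
  elem=1
  elem=2
  elem=3
  elem=4
  elem=5
  r=[3, 6, 9, 12, 15, 18]

Final answer: [3, 6, 9, 12, 15, 18]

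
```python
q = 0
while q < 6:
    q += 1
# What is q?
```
Trace:
  q=0
  q=1
  q=2
  q=3
  q=4
  q=5
  q=6

Final answer: 6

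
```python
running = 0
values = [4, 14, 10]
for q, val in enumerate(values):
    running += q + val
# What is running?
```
Trace:
  running=0
  running=4, q=0, val=4
  running=19, q=1, val=14
  running=31, q=2, val=10

Final answer: 31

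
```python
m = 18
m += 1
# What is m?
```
Trace:
  m=18
  m=19

Final answer: 19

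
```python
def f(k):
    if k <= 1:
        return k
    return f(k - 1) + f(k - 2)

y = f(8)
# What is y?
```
Call trace (a repeated sub-call is expanded the first time; later identical calls just restate its return value):
f(k=8)
  f(k=7)
    f(k=6)
      f(k=5)
        f(k=4)
          f(k=3)
            f(k=2)
              f(k=1)
              -> return 1
              f(k=0)
              -> return 0
            -> return 1
            f(k=1)
            -> return 1
          -> return 2
          f(k=2) -> return 1  (same call as traced above)
        -> return 3
        f(k=3) -> return 2  (same call as traced above)
      -> return 5
      f(k=4) -> return 3  (same call as traced above)
    -> return 8
    f(k=5) -> return 5  (same call as traced above)
  -> return 13
  f(k=6) -> return 8  (same call as traced above)
-> return 21

Final answer: 21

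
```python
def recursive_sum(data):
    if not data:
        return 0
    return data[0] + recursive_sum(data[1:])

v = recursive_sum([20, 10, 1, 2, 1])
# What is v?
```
Call trace:
recursive_sum(data=[20, 10, 1, 2, 1])
  recursive_sum(data=[10, 1, 2, 1])
    recursive_sum(data=[1, 2, 1])
      recursive_sum(data=[2, 1])
        recursive_sum(data=[1])
          recursive_sum(data=[])
          -> return 0
        -> return 1
      -> return 3
    -> return 4
  -> return 14
-> return 34

Final answer: 34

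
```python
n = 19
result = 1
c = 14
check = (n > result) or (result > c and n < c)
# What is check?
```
Trace:
  n=19
  n=19, result=1
  n=19, result=1, c=14
  n=19, result=1, c=14, check=True

Final answer: True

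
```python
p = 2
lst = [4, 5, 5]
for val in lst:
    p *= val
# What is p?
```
Trace:
  p=2
  p=8, val=4
  p=40, val=5
  p=200, val=5

Final answer: 200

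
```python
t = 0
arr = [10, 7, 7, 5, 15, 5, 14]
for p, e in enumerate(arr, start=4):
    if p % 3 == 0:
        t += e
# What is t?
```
Trace:
  t=0
  t=0, p=4, e=10
  t=0, p=5, e=7
  t=7, p=6, e=7
  t=7, p=7, e=5
  t=7, p=8, e=15
  t=12, p=9, e=5
  t=12, p=10, e=14

Final answer: 12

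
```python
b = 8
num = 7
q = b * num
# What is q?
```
Trace:
  b=8
  b=8, num=7
  b=8, num=7, q=56

Final answer: 56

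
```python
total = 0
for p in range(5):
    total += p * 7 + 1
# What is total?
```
Trace:
  total=0
  total=1, p=0
  total=9, p=1
  total=24, p=2
  total=46, p=3
  total=75, p=4

Final answer: 75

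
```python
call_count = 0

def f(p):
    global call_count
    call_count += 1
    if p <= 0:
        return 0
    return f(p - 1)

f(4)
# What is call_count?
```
Call trace:
f(p=4)
  f(p=3)
    f(p=2)
      f(p=1)
        f(p=0)
        -> return 0
      -> return 0
    -> return 0
  -> return 0
-> return 0

call_count is incremented once per call. f is entered once for each p = 4, 3, 2, 1, 0 (the p <= 0 call returns without recursing), i.e. 4 + 1 calls.
call_count = 5

Final answer: 5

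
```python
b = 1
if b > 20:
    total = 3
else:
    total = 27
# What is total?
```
Trace:
  b=1
  b=1, total=27

Final answer: 27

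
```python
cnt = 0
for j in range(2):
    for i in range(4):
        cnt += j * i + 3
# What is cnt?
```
Trace:
  cnt=0
  cnt=3, j=0, i=0
  cnt=6, j=0, i=1
  cnt=9, j=0, i=2
  cnt=12, j=0, i=3
  cnt=15, j=1, i=0
  cnt=19, j=1, i=1
  cnt=24, j=1, i=2
  cnt=30, j=1, i=3

Final answer: 30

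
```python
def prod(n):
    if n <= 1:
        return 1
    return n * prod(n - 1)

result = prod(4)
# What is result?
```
Call trace:
prod(n=4)
  prod(n=3)
    prod(n=2)
      prod(n=1)
      -> return 1
    -> return 2
  -> return 6
-> return 24

Final answer: 24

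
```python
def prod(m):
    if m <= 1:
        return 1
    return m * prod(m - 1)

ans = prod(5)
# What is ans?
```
Call trace:
prod(m=5)
  prod(m=4)
    prod(m=3)
      prod(m=2)
        prod(m=1)
        -> return 1
      -> return 2
    -> return 6
  -> return 24
-> return 120

Final answer: 120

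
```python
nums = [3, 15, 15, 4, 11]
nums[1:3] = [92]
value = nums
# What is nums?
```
Trace:
  nums=[3, 15, 15, 4, 11]
  nums=[3, 92, 4, 11]
  nums=[3, 92, 4, 11], value=[3, 92, 4, 11]

Final answer: [3, 92, 4, 11]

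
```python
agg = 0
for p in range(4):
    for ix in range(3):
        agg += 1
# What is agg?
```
Trace:
  agg=0
  agg=1, p=0, ix=0
  agg=2, p=0, ix=1
  agg=3, p=0, ix=2
  agg=4, p=1, ix=0
  agg=5, p=1, ix=1
  agg=6, p=1, ix=2
  agg=7, p=2, ix=0
  agg=8, p=2, ix=1
  agg=9, p=2, ix=2
  agg=10, p=3, ix=0
  agg=11, p=3, ix=1
  agg=12, p=3, ix=2

Final answer: 12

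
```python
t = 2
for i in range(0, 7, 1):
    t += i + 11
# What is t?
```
Trace:
  t=2
  t=13, i=0
  t=25, i=1
  t=38, i=2
  t=52, i=3
  t=67, i=4
  t=83, i=5
  t=100, i=6

Final answer: 100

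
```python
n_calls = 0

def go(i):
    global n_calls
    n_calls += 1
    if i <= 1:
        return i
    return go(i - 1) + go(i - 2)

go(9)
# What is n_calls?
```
Call trace (a repeated sub-call is expanded the first time; later identical calls just restate its return value):
go(i=9)
  go(i=8)
    go(i=7)
      go(i=6)
        go(i=5)
          go(i=4)
            go(i=3)
              go(i=2)
                go(i=1)
                -> return 1
                go(i=0)
                -> return 0
              -> return 1
              go(i=1)
              -> return 1
            -> return 2
            go(i=2) -> return 1  (same call as traced above)
          -> return 3
          go(i=3) -> return 2  (same call as traced above)
        -> return 5
        go(i=4) -> return 3  (same call as traced above)
      -> return 8
      go(i=5) -> return 5  (same call as traced above)
    -> return 13
    go(i=6) -> return 8  (same call as traced above)
  -> return 21
  go(i=7) -> return 13  (same call as traced above)
-> return 34

n_calls is incremented once per call, so count the calls in each subtree. Let C(i) = number of calls made by go(i).
C(0) = C(1) = 1 (base case, no recursion); C(i) = 1 + C(i - 1) + C(i - 2) otherwise.
C(2) = 1 + C(1) + C(0) = 1 + 1 + 1 = 3
C(3) = 1 + C(2) + C(1) = 1 + 3 + 1 = 5
C(4) = 1 + C(3) + C(2) = 1 + 5 + 3 = 9
C(5) = 1 + C(4) + C(3) = 1 + 9 + 5 = 15
C(6) = 1 + C(5) + C(4) = 1 + 15 + 9 = 25
C(7) = 1 + C(6) + C(5) = 1 + 25 + 15 = 41
C(8) = 1 + C(7) + C(6) = 1 + 41 + 25 = 67
C(9) = 1 + C(8) + C(7) = 1 + 67 + 41 = 109
n_calls = C(9) = 109

Final answer: 109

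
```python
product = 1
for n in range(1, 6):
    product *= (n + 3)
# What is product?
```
Trace:
  product=1
  product=4, n=1
  product=20, n=2
  product=120, n=3
  product=840, n=4
  product=6720, n=5

Final answer: 6720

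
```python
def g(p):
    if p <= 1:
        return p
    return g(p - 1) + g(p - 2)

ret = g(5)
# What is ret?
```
Call trace (a repeated sub-call is expanded the first time; later identical calls just restate its return value):
g(p=5)
  g(p=4)
    g(p=3)
      g(p=2)
        g(p=1)
        -> return 1
        g(p=0)
        -> return 0
      -> return 1
      g(p=1)
      -> return 1
    -> return 2
    g(p=2) -> return 1  (same call as traced above)
  -> return 3
  g(p=3) -> return 2  (same call as traced above)
-> return 5

Final answer: 5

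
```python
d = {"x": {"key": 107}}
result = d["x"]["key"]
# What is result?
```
Trace:
  d={'x': {'key': 107}}
  d={'x': {'key': 107}}, result=107

Final answer: 107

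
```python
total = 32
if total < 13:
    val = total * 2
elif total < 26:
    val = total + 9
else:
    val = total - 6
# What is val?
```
Trace:
  total=32
  total=32, val=26

Final answer: 26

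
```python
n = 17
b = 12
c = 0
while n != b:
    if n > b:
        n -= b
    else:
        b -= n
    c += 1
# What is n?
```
Trace:
  n=17
  n=17, b=12
  n=17, b=12, c=0
  n=5, b=12, c=1
  n=5, b=7, c=2
  n=5, b=2, c=3
  n=3, b=2, c=4
  n=1, b=2, c=5
  n=1, b=1, c=6

Final answer: 1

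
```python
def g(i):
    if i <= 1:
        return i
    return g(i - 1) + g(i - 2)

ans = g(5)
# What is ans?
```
Call trace (a repeated sub-call is expanded the first time; later identical calls just restate its return value):
g(i=5)
  g(i=4)
    g(i=3)
      g(i=2)
        g(i=1)
        -> return 1
        g(i=0)
        -> return 0
      -> return 1
      g(i=1)
      -> return 1
    -> return 2
    g(i=2) -> return 1  (same call as traced above)
  -> return 3
  g(i=3) -> return 2  (same call as traced above)
-> return 5

Final answer: 5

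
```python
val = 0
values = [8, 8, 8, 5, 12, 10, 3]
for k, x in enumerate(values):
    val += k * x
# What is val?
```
Trace:
  val=0
  val=0, k=0, x=8
  val=8, k=1, x=8
  val=24, k=2, x=8
  val=39, k=3, x=5
  val=87, k=4, x=12
  val=137, k=5, x=10
  val=155, k=6, x=3

Final answer: 155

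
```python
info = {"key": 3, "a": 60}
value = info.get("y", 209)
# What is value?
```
Trace:
  info={'key': 3, 'a': 60}
  info={'key': 3, 'a': 60}, value=209

Final answer: 209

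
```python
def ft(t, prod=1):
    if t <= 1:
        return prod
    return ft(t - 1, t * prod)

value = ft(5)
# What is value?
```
Call trace:
ft(t=5, prod=1)
  ft(t=4, prod=5)
    ft(t=3, prod=20)
      ft(t=2, prod=60)
        ft(t=1, prod=120)
        -> return 120
      -> return 120
    -> return 120
  -> return 120
-> return 120

Final answer: 120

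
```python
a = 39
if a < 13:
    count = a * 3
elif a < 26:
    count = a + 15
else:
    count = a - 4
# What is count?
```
Trace:
  a=39
  a=39, count=35

Final answer: 35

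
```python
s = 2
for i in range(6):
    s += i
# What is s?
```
Trace:
  s=2
  s=2, i=0
  s=3, i=1
  s=5, i=2
  s=8, i=3
  s=12, i=4
  s=17, i=5

Final answer: 17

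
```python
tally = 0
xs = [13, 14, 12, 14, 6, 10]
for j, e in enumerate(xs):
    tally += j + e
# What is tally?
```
Trace:
  tally=0
  tally=13, j=0, e=13
  tally=28, j=1, e=14
  tally=42, j=2, e=12
  tally=59, j=3, e=14
  tally=69, j=4, e=6
  tally=84, j=5, e=10

Final answer: 84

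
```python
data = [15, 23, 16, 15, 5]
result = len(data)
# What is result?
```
Trace:
  data=[15, 23, 16, 15, 5]
  data=[15, 23, 16, 15, 5], result=5

Final answer: 5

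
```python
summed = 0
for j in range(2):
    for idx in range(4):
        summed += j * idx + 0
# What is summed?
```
Trace:
  summed=0
  summed=0, j=0, idx=0
  summed=0, j=0, idx=1
  summed=0, j=0, idx=2
  summed=0, j=0, idx=3
  summed=0, j=1, idx=0
  summed=1, j=1, idx=1
  summed=3, j=1, idx=2
  summed=6, j=1, idx=3

Final answer: 6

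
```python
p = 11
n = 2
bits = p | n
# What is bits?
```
Trace:
  p=11
  p=11, n=2
  p=11, n=2, bits=11

Final answer: 11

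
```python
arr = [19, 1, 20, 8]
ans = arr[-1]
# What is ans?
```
Trace:
  arr=[19, 1, 20, 8]
  arr=[19, 1, 20, 8], ans=8

Final answer: 8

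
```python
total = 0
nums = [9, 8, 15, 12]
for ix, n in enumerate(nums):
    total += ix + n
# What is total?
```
Trace:
  total=0
  total=9, ix=0, n=9
  total=18, ix=1, n=8
  total=35, ix=2, n=15
  total=50, ix=3, n=12

Final answer: 50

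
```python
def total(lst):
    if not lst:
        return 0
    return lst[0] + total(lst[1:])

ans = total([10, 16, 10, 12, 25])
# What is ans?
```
Call trace:
total(lst=[10, 16, 10, 12, 25])
  total(lst=[16, 10, 12, 25])
    total(lst=[10, 12, 25])
      total(lst=[12, 25])
        total(lst=[25])
          total(lst=[])
          -> return 0
        -> return 25
      -> return 37
    -> return 47
  -> return 63
-> return 73

Final answer: 73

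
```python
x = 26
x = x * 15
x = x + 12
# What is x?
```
Trace:
  x=26
  x=390
  x=402

Final answer: 402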